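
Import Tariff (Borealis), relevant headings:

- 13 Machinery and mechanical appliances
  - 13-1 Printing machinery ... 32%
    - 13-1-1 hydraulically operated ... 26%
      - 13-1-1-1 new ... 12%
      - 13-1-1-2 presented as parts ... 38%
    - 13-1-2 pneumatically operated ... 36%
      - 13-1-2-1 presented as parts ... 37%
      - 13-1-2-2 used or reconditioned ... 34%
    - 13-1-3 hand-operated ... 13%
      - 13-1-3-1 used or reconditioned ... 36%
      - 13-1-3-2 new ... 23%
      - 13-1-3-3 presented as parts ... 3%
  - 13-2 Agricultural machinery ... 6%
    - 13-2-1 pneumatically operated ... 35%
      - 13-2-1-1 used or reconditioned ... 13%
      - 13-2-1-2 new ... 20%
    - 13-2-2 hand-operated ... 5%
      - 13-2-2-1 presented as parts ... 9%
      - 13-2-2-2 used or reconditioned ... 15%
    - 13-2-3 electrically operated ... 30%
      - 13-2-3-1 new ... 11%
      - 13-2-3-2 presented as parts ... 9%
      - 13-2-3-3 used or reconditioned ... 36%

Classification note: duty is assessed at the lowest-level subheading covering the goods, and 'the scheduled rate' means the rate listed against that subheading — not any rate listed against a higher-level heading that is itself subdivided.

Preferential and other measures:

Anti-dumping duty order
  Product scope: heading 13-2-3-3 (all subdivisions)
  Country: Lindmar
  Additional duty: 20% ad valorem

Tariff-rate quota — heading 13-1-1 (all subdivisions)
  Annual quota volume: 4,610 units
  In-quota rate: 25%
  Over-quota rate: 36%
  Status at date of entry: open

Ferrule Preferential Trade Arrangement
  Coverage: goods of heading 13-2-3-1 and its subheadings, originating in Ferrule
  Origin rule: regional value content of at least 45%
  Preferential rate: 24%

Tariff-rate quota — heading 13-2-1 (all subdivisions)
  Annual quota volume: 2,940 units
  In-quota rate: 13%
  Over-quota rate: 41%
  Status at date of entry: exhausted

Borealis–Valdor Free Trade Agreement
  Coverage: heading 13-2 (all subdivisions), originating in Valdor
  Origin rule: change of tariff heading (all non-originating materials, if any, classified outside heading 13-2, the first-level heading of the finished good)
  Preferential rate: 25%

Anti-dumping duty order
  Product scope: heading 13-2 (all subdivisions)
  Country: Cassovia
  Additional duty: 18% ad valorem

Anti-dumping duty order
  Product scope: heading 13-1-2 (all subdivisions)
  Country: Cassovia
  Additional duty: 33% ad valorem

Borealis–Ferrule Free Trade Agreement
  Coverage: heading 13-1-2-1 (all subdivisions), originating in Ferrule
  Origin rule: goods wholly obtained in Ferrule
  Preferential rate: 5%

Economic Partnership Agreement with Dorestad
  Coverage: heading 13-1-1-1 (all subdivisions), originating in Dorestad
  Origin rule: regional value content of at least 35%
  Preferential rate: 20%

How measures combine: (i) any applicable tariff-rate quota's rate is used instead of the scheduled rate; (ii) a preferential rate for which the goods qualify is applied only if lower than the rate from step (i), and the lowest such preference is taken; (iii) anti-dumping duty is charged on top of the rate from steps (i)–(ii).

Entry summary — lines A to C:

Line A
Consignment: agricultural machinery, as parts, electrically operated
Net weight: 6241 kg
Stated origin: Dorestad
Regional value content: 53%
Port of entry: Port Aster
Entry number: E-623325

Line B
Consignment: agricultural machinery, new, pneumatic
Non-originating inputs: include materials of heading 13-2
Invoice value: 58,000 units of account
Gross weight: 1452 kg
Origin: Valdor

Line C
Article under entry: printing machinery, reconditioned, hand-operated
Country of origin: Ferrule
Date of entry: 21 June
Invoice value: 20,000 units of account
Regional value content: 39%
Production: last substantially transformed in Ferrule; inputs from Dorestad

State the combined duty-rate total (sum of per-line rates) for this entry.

Line A: agricultural → 13-2; electrically operated → 13-2-3; as parts → 13-2-3-2. Scheduled 9%. Dorestad agreement on 13-1-1-1: 13-2-3-2 not covered. → 9%.
Line B: agricultural → 13-2; pneumatic → 13-2-1; new → 13-2-1-2. Scheduled 20%. quota on 13-2-1 exhausted → over-quota 41%; Valdor agreement on 13-2: CTH not met. → 41%.
Line C: printing → 13-1; hand-operated → 13-1-3; reconditioned → 13-1-3-1. Scheduled 36%. Ferrule agreement on 13-2-3-1: 13-1-3-1 not covered; Ferrule agreement on 13-1-2-1: 13-1-3-1 not covered. → 36%.
Sum: 9% + 41% + 36% = 86%.

86%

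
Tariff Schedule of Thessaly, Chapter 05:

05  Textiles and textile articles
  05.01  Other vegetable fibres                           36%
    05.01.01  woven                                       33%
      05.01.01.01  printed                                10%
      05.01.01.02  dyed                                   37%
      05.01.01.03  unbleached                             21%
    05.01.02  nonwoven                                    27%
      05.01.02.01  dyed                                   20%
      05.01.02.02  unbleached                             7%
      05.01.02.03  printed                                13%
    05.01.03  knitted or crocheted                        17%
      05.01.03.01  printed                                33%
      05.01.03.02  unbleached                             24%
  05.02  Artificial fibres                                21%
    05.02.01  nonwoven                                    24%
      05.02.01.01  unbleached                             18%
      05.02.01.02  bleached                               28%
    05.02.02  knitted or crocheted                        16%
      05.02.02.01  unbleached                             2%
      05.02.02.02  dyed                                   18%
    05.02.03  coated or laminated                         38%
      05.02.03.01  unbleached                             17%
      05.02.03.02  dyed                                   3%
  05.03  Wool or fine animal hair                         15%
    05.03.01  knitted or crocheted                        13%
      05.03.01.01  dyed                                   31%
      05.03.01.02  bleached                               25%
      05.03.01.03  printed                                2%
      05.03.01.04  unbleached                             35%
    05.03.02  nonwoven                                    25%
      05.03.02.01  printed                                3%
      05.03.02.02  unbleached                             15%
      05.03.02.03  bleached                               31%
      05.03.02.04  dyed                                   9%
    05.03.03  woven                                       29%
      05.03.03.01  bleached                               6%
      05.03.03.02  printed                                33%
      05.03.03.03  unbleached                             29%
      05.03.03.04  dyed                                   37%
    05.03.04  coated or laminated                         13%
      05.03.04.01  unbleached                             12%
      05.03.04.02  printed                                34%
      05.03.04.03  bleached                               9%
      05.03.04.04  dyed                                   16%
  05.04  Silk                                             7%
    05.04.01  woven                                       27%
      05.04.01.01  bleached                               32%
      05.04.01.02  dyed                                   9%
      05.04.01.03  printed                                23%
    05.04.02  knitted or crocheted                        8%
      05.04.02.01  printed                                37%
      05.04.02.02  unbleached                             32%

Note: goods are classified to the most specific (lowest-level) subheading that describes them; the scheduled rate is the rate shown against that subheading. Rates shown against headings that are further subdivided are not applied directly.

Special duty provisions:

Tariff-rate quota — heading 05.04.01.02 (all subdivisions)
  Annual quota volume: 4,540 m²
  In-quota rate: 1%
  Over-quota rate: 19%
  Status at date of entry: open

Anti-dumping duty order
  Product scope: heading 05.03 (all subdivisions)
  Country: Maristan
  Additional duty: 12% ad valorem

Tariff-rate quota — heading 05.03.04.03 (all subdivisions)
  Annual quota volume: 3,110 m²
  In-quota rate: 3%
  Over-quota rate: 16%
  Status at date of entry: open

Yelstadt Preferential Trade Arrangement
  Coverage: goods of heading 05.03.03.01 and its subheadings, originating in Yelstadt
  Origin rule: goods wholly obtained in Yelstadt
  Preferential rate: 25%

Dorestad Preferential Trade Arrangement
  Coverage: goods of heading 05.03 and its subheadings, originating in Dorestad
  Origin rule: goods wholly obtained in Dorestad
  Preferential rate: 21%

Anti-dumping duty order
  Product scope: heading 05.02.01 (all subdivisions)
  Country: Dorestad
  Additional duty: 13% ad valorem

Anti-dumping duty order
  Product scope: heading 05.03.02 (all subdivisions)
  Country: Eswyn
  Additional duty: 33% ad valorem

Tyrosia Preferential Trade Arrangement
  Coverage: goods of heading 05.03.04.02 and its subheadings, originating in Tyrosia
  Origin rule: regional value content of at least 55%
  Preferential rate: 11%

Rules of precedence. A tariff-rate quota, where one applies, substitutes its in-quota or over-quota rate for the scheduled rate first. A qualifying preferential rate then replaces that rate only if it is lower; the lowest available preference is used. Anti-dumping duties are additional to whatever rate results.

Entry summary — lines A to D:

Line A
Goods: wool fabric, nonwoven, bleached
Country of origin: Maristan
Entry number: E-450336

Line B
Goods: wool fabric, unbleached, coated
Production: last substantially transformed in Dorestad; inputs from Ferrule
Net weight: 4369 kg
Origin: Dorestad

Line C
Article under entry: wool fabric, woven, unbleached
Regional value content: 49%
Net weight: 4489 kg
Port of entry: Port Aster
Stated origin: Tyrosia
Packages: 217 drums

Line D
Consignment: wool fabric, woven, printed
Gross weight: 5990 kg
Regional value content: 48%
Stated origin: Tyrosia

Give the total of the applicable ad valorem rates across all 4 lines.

117%

Line A: wool → 05.03; nonwoven → 05.03.02; bleached → 05.03.02.03. Scheduled 31%. anti-dumping (Maristan, 05.03): +12%; total 31% + 12% = 43%. → 43%.
Line B: wool → 05.03; coated → 05.03.04; unbleached → 05.03.04.01. Scheduled 12%. Dorestad agreement on 05.03: not wholly obtained. → 12%.
Line C: wool → 05.03; woven → 05.03.03; unbleached → 05.03.03.03. Scheduled 29%. Tyrosia agreement on 05.03.04.02: 05.03.03.03 not covered. → 29%.
Line D: wool → 05.03; woven → 05.03.03; printed → 05.03.03.02. Scheduled 33%. Tyrosia agreement on 05.03.04.02: 05.03.03.02 not covered. → 33%.
Sum: 43% + 12% + 29% + 33% = 117%.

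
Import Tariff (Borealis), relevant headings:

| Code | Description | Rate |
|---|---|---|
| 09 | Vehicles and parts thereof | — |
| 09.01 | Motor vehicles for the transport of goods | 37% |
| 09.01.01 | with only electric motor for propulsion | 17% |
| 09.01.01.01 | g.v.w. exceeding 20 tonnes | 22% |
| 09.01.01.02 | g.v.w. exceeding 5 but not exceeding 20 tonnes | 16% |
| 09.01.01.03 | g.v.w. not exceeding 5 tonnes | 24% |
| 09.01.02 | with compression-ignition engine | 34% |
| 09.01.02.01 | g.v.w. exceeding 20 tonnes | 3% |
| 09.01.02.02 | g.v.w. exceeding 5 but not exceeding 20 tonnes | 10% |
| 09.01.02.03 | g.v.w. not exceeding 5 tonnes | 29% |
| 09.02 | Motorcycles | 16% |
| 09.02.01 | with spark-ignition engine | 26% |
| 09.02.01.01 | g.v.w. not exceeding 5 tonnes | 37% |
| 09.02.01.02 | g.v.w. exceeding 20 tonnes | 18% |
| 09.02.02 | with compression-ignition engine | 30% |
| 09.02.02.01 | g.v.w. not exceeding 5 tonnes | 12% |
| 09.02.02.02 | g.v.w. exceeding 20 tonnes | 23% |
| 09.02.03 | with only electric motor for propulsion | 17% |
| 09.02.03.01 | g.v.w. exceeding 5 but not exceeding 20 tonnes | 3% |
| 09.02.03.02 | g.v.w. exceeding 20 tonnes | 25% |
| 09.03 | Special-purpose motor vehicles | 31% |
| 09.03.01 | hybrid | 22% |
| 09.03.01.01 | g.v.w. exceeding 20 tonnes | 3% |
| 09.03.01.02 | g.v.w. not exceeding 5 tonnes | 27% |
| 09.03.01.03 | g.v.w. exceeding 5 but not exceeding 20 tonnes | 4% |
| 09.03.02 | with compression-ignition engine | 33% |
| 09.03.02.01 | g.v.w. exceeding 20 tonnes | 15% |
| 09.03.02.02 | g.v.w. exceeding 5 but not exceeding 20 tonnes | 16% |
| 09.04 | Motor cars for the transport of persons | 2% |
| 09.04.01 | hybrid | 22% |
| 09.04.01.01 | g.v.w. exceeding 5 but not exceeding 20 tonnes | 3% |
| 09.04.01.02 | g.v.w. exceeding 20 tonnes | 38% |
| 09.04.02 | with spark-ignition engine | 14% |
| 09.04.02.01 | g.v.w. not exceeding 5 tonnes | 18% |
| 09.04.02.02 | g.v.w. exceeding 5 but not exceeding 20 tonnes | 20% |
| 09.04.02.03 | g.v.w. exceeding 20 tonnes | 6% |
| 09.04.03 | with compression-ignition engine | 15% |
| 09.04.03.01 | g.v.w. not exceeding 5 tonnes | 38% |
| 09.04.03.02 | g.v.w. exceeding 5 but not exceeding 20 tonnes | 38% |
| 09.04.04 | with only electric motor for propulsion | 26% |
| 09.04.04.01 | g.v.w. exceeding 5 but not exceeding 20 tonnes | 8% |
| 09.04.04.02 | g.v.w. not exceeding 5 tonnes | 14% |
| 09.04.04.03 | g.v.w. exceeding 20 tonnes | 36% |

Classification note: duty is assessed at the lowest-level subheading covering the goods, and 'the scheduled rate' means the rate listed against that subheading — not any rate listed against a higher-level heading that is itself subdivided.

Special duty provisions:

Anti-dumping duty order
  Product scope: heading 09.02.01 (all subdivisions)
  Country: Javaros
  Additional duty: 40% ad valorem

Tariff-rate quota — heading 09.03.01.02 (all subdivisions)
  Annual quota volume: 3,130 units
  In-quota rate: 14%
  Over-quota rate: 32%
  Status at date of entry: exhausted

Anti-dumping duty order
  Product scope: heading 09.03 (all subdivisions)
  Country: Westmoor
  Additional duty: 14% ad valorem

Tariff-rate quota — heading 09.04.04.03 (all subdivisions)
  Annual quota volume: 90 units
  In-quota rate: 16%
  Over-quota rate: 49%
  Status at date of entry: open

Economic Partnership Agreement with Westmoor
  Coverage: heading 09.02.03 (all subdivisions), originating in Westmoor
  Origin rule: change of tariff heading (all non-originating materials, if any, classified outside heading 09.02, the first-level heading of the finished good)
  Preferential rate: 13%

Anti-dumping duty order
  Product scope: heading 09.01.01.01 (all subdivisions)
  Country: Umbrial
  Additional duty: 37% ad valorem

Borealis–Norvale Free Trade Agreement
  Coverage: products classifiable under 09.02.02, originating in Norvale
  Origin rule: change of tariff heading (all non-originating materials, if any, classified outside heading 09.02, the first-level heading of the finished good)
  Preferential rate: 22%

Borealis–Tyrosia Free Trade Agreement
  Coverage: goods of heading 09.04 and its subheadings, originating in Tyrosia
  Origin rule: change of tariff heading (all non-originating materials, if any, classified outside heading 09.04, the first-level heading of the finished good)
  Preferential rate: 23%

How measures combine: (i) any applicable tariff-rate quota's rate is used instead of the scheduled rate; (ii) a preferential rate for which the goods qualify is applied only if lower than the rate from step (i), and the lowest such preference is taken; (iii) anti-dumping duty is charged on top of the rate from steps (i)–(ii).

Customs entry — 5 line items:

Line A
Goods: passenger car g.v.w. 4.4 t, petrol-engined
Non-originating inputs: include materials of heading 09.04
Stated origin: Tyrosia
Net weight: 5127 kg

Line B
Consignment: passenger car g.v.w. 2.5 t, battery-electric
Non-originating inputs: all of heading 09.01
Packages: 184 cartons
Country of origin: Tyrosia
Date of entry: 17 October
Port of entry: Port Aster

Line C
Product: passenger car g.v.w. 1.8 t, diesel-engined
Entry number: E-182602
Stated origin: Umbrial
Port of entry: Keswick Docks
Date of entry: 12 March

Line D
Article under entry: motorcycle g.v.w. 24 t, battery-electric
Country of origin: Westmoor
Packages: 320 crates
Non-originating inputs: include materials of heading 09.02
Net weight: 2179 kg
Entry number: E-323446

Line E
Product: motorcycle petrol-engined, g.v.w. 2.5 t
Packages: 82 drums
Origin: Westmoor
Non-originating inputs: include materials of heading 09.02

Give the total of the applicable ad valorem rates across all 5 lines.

132%

Line A: passenger car → 09.04; petrol-engined → 09.04.02; g.v.w. 4.4 t → 09.04.02.01. Scheduled 18%. Tyrosia agreement on 09.04: CTH not met. → 18%.
Line B: passenger car → 09.04; battery-electric → 09.04.04; g.v.w. 2.5 t → 09.04.04.02. Scheduled 14%. Tyrosia agreement on 09.04: CTH met → 23% available; preference 23% not lower than 14% → no reduction. → 14%.
Line C: passenger car → 09.04; diesel-engined → 09.04.03; g.v.w. 1.8 t → 09.04.03.01. Scheduled 38%. No special measure applies. → 38%.
Line D: motorcycle → 09.02; battery-electric → 09.02.03; g.v.w. 24 t → 09.02.03.02. Scheduled 25%. Westmoor agreement on 09.02.03: CTH not met. → 25%.
Line E: motorcycle → 09.02; petrol-engined → 09.02.01; g.v.w. 2.5 t → 09.02.01.01. Scheduled 37%. Westmoor agreement on 09.02.03: 09.02.01.01 not covered. → 37%.
Sum: 18% + 14% + 38% + 25% + 37% = 132%.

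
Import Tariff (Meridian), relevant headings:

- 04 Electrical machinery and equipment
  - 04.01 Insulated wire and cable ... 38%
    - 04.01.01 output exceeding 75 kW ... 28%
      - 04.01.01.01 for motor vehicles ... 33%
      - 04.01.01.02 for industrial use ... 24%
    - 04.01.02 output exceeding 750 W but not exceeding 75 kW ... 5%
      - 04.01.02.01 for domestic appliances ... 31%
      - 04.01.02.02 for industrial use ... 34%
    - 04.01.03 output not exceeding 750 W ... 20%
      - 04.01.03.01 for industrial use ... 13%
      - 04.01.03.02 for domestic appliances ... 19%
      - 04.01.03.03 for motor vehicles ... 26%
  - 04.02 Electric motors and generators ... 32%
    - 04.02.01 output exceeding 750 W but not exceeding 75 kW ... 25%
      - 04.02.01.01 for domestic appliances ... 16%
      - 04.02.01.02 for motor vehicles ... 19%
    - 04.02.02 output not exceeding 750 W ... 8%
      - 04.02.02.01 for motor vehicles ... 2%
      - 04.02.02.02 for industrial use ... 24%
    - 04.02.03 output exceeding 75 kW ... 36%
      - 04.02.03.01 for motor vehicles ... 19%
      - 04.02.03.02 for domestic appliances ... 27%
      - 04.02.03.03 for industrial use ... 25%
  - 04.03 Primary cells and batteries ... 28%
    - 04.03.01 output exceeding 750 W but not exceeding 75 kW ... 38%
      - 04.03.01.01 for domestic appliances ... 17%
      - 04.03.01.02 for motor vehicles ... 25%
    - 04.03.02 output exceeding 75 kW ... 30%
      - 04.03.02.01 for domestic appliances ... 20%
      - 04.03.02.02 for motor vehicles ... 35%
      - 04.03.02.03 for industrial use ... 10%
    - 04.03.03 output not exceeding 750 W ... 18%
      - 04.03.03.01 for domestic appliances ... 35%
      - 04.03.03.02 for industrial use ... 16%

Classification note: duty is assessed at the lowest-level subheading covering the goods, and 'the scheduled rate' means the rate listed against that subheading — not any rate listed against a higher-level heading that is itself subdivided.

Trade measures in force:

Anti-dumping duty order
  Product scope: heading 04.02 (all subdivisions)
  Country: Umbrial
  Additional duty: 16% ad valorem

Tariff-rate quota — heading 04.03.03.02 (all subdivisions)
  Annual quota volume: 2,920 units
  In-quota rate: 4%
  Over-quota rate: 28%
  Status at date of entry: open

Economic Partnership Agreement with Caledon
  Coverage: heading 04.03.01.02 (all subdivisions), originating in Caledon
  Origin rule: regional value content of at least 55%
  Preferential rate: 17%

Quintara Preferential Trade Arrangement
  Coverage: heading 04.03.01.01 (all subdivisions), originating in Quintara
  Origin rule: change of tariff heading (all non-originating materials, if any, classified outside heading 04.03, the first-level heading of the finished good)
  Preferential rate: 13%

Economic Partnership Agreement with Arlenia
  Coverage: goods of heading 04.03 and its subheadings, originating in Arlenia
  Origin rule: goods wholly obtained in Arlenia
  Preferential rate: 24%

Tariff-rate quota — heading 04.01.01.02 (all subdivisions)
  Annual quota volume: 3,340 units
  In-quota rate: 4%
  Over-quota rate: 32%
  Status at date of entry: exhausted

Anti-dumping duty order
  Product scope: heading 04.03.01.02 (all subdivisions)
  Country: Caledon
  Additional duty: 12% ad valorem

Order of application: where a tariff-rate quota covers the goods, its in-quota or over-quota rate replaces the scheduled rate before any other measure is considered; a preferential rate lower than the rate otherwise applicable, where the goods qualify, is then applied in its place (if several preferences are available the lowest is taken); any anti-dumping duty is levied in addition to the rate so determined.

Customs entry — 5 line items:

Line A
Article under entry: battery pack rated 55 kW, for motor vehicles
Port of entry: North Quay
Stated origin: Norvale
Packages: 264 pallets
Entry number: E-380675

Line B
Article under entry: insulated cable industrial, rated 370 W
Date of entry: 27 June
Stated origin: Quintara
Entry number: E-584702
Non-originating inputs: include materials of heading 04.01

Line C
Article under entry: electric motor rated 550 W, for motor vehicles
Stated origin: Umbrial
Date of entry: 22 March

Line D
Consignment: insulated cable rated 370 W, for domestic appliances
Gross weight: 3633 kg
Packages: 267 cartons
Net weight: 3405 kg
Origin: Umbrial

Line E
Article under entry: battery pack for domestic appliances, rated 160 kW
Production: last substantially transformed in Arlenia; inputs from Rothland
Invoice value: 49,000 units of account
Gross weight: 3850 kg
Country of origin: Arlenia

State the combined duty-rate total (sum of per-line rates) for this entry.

Line A: battery pack → 04.03; rated 55 kW → 04.03.01; for motor vehicles → 04.03.01.02. Scheduled 25%. No special measure applies. → 25%.
Line B: insulated cable → 04.01; rated 370 W → 04.01.03; industrial → 04.01.03.01. Scheduled 13%. Quintara agreement on 04.03.01.01: 04.01.03.01 not covered. → 13%.
Line C: electric motor → 04.02; rated 550 W → 04.02.02; for motor vehicles → 04.02.02.01. Scheduled 2%. anti-dumping (Umbrial, 04.02): +16%; total 2% + 16% = 18%. → 18%.
Line D: insulated cable → 04.01; rated 370 W → 04.01.03; for domestic appliances → 04.01.03.02. Scheduled 19%. No special measure applies. → 19%.
Line E: battery pack → 04.03; rated 160 kW → 04.03.02; for domestic appliances → 04.03.02.01. Scheduled 20%. Arlenia agreement on 04.03: not wholly obtained. → 20%.
Sum: 25% + 13% + 18% + 19% + 20% = 95%.

95%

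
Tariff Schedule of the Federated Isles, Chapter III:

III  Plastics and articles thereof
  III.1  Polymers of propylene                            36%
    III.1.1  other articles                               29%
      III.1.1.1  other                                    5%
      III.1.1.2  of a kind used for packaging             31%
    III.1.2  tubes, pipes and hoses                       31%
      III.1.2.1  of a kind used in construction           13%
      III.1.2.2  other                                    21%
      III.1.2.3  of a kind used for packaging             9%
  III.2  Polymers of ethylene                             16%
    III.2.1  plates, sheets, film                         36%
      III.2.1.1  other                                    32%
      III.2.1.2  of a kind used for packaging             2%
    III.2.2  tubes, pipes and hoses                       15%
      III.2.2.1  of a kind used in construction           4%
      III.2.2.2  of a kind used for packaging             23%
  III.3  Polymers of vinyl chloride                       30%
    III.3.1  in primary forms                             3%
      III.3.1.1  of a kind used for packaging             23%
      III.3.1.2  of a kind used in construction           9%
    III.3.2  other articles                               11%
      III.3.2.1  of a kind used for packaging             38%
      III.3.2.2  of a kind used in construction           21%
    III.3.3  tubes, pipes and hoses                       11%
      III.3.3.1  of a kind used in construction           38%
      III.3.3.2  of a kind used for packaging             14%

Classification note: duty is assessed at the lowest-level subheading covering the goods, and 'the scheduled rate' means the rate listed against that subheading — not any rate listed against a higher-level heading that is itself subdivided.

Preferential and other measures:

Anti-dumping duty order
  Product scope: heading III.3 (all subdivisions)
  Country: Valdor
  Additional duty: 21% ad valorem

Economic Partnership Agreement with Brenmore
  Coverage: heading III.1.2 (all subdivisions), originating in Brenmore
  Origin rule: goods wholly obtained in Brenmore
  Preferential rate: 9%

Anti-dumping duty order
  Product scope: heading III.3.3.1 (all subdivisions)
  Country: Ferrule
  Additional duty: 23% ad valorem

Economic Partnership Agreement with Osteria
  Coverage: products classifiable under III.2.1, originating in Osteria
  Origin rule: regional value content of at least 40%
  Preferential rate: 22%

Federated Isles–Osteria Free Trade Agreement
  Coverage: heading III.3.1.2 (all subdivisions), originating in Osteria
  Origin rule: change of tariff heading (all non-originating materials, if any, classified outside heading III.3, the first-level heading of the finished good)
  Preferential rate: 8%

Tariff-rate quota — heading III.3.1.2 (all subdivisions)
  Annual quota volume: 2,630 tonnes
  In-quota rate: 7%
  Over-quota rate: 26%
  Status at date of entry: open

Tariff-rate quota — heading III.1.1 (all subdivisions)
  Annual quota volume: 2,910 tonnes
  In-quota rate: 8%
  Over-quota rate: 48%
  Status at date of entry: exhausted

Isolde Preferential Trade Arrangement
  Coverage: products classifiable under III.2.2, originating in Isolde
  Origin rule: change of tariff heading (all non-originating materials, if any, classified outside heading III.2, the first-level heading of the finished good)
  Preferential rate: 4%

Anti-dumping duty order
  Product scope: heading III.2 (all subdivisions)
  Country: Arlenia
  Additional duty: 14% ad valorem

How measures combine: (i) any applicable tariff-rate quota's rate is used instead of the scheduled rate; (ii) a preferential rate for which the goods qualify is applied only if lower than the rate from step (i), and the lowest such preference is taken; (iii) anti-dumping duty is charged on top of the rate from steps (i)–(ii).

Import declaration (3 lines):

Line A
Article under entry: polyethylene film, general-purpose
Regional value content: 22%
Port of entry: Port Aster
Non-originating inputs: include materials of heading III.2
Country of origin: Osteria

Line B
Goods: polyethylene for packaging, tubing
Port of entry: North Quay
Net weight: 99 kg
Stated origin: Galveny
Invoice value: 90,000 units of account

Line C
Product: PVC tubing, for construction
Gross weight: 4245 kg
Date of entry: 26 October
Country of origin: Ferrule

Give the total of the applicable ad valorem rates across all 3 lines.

Line A: polyethylene → III.2; film → III.2.1; general-purpose → III.2.1.1. Scheduled 32%. Osteria agreement on III.2.1: RVC < 40%; Osteria agreement on III.3.1.2: III.2.1.1 not covered. → 32%.
Line B: polyethylene → III.2; tubing → III.2.2; for packaging → III.2.2.2. Scheduled 23%. No special measure applies. → 23%.
Line C: PVC → III.3; tubing → III.3.3; for construction → III.3.3.1. Scheduled 38%. anti-dumping (Ferrule, III.3.3.1): +23%; total 38% + 23% = 61%. → 61%.
Sum: 32% + 23% + 61% = 116%.

116%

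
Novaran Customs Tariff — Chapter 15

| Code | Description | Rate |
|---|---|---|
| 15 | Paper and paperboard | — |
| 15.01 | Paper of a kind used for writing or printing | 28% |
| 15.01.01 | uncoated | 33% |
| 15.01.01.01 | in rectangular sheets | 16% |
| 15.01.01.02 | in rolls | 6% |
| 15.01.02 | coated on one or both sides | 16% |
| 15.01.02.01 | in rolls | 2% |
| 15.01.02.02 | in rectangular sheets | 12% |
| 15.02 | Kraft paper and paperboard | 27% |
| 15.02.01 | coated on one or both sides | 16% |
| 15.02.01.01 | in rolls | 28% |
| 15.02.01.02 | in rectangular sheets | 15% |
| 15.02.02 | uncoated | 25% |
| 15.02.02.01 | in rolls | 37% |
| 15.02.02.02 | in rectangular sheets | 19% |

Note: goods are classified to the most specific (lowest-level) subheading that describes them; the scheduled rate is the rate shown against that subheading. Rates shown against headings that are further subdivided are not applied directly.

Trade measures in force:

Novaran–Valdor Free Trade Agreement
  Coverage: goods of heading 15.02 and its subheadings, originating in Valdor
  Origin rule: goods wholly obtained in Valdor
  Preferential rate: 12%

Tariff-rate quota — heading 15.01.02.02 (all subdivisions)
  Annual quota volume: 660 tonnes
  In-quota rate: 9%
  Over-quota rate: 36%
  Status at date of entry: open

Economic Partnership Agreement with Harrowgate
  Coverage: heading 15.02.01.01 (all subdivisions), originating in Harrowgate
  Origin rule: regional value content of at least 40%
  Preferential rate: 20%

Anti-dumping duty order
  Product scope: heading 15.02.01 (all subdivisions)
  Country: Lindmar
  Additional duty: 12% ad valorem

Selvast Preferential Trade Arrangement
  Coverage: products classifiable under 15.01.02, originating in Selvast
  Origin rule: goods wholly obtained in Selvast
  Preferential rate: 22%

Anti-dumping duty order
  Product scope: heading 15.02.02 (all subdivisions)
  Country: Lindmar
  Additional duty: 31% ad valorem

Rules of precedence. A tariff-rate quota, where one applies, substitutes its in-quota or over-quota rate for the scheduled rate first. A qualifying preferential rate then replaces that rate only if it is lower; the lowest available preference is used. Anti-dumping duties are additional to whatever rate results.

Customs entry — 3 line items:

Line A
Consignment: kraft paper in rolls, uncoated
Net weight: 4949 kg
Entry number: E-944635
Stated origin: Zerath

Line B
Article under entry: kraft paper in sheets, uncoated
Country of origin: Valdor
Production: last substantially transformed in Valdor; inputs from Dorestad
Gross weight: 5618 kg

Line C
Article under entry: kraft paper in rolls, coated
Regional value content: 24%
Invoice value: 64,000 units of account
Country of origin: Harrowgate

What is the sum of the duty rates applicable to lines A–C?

84%

Line A: kraft paper → 15.02; uncoated → 15.02.02; in rolls → 15.02.02.01. Scheduled 37%. No special measure applies. → 37%.
Line B: kraft paper → 15.02; uncoated → 15.02.02; in sheets → 15.02.02.02. Scheduled 19%. Valdor agreement on 15.02: not wholly obtained. → 19%.
Line C: kraft paper → 15.02; coated → 15.02.01; in rolls → 15.02.01.01. Scheduled 28%. Harrowgate agreement on 15.02.01.01: RVC < 40%. → 28%.
Sum: 37% + 19% + 28% = 84%.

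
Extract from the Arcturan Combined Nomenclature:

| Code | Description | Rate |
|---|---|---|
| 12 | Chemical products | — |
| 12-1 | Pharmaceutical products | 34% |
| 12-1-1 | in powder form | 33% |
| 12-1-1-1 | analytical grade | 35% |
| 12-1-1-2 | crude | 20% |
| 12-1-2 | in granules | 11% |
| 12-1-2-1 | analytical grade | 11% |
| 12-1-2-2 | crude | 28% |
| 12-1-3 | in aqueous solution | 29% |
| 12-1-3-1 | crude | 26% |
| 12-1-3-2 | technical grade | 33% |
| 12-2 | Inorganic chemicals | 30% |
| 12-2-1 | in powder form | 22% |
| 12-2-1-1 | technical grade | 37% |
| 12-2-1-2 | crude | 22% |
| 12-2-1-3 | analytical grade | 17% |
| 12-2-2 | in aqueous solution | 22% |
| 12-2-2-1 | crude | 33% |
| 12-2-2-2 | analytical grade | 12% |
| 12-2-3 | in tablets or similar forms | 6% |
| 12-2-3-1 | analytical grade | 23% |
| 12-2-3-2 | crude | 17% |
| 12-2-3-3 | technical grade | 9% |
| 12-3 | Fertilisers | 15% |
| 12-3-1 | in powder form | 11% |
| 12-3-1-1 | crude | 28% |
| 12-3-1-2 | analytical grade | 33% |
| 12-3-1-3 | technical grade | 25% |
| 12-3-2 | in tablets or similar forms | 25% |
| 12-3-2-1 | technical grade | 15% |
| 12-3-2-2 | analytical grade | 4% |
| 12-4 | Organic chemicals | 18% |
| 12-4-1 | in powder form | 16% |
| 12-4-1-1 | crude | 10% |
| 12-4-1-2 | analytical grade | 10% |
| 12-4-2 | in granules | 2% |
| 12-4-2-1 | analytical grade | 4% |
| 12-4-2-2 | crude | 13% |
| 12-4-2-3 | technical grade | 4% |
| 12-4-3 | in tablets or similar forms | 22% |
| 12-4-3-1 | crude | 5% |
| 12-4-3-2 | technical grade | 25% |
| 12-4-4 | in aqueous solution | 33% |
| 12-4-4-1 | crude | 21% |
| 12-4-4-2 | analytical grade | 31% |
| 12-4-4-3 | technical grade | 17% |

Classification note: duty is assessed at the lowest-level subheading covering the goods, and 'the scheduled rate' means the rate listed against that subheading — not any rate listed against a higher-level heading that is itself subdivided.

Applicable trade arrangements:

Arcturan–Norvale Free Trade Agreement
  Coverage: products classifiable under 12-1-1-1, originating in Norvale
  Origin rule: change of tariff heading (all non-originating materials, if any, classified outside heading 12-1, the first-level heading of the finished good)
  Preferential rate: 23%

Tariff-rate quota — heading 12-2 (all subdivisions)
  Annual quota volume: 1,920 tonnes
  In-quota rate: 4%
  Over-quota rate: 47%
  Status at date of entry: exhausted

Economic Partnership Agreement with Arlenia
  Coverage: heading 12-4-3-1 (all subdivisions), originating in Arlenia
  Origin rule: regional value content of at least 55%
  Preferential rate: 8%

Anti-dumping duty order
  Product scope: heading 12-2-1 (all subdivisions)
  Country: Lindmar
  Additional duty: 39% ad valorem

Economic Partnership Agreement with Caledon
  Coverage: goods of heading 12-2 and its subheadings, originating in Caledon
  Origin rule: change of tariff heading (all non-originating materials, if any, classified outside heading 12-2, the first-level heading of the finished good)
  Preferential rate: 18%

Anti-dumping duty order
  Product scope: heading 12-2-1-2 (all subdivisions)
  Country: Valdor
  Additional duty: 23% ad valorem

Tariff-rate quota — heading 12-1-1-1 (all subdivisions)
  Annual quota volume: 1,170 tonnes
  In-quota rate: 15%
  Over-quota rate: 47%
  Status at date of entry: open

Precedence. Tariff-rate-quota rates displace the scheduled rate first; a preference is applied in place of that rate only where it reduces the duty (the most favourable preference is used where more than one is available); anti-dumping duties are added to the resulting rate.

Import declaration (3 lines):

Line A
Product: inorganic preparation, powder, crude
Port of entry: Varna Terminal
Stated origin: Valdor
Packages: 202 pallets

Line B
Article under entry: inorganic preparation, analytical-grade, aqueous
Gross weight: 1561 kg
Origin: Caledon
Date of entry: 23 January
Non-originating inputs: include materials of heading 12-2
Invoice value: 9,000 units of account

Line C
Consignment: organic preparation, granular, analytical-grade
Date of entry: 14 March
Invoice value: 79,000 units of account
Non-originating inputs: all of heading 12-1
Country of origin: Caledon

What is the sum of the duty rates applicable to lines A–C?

Line A: inorganic → 12-2; powder → 12-2-1; crude → 12-2-1-2. Scheduled 22%. quota on 12-2 exhausted → over-quota 47%; anti-dumping (Valdor, 12-2-1-2): +23%; total 47% + 23% = 70%. → 70%.
Line B: inorganic → 12-2; aqueous → 12-2-2; analytical-grade → 12-2-2-2. Scheduled 12%. quota on 12-2 exhausted → over-quota 47%; Caledon agreement on 12-2: CTH not met. → 47%.
Line C: organic → 12-4; granular → 12-4-2; analytical-grade → 12-4-2-1. Scheduled 4%. Caledon agreement on 12-2: 12-4-2-1 not covered. → 4%.
Sum: 70% + 47% + 4% = 121%.

121%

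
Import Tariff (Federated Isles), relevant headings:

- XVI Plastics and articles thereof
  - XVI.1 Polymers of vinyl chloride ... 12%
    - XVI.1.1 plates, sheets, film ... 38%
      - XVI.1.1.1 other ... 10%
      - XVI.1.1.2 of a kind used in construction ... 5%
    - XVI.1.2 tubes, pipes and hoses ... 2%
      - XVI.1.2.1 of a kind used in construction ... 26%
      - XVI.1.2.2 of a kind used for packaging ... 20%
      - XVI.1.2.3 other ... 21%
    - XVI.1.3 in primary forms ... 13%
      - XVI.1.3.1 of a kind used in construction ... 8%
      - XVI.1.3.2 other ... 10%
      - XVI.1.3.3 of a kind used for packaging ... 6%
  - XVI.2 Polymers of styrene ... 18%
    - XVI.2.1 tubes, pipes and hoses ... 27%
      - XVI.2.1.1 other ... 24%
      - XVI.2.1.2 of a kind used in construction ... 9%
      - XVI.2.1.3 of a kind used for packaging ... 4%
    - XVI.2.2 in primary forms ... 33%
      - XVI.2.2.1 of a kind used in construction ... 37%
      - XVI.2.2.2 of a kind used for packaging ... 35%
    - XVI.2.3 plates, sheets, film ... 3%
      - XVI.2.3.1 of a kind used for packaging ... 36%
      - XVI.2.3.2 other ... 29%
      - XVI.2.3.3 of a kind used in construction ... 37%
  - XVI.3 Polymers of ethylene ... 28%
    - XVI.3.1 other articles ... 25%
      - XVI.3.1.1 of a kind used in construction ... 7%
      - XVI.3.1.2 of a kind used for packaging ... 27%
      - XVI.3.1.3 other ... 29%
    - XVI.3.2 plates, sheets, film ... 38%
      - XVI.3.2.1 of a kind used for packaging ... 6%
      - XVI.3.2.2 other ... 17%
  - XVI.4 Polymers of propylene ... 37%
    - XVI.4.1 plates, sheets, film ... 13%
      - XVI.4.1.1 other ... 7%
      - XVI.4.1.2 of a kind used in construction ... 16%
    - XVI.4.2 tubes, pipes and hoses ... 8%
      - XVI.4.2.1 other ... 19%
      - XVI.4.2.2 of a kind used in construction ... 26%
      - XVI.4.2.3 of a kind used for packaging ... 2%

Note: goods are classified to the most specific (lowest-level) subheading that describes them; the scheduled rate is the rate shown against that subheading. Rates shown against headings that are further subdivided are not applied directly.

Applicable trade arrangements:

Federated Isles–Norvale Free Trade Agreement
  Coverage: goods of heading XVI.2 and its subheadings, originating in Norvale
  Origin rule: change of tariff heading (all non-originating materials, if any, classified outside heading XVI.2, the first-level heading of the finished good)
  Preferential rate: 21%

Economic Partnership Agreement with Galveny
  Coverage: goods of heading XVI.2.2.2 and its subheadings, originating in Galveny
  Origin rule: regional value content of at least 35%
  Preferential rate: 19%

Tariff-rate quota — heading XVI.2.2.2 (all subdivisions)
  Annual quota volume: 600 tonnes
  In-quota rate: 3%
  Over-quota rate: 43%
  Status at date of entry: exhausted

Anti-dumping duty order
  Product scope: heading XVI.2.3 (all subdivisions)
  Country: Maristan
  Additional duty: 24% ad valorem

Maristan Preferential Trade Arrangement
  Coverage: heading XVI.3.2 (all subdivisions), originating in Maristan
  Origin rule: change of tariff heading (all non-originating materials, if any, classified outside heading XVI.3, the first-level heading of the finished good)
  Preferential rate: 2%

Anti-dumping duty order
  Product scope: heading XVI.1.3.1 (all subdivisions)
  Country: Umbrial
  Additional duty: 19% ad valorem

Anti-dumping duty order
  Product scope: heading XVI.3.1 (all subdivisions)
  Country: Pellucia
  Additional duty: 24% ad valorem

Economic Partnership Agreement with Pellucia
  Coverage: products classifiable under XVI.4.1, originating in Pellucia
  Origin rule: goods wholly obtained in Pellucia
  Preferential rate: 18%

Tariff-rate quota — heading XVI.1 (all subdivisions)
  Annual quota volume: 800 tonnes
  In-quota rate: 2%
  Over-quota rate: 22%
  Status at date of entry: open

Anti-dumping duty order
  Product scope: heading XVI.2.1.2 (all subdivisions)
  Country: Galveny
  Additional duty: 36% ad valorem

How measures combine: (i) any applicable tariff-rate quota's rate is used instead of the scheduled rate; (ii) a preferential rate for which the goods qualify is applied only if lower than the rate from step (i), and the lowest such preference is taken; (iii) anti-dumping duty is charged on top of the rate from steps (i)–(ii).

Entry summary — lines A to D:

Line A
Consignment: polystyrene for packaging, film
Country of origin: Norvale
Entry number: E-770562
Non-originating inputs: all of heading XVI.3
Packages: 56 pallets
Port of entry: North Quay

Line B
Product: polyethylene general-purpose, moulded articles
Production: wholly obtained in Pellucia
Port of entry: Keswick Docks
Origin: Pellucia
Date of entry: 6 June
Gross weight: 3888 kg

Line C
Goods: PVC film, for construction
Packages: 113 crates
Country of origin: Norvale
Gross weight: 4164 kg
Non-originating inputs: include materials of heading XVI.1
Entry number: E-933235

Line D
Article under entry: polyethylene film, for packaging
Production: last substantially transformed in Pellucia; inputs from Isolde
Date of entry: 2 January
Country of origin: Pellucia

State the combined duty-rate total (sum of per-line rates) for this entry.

82%

Line A: polystyrene → XVI.2; film → XVI.2.3; for packaging → XVI.2.3.1. Scheduled 36%. Norvale agreement on XVI.2: CTH met → 21% available; preferential 21%. → 21%.
Line B: polyethylene → XVI.3; moulded articles → XVI.3.1; general-purpose → XVI.3.1.3. Scheduled 29%. Pellucia agreement on XVI.4.1: XVI.3.1.3 not covered; anti-dumping (Pellucia, XVI.3.1): +24%; total 29% + 24% = 53%. → 53%.
Line C: PVC → XVI.1; film → XVI.1.1; for construction → XVI.1.1.2. Scheduled 5%. quota on XVI.1 open → in-quota 2%; Norvale agreement on XVI.2: XVI.1.1.2 not covered. → 2%.
Line D: polyethylene → XVI.3; film → XVI.3.2; for packaging → XVI.3.2.1. Scheduled 6%. Pellucia agreement on XVI.4.1: XVI.3.2.1 not covered. → 6%.
Sum: 21% + 53% + 2% + 6% = 82%.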